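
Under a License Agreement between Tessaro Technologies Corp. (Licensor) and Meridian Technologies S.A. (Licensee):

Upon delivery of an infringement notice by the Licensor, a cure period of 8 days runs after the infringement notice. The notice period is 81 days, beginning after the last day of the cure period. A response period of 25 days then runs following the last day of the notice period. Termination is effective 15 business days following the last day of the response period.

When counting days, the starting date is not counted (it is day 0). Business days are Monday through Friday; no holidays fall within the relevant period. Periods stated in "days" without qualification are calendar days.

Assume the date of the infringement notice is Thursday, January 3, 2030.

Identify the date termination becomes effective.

The last day of the cure period: January 3, 2030 + 8 days = January 11, 2030.
The last day of the notice period: January 11, 2030 + 81 days = April 2, 2030.
Adding 25 calendar days to April 2, 2030 gives April 27, 2030, which is the last day of the response period.
From Saturday, April 27, 2030, 15 business days (Apr 29, Apr 30, May 1, May 2, …, May 15, May 16, May 17, skipping weekends) brings us to Friday, May 17, 2030, which is the date termination becomes effective.

May 17, 2030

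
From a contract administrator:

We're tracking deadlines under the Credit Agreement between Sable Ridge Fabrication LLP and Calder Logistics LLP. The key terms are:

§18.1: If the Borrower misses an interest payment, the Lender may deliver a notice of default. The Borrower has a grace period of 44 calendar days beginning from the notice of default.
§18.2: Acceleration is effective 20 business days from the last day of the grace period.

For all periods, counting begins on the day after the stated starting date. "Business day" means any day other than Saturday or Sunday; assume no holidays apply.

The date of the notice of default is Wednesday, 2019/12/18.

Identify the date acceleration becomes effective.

2020/02/28

The last day of the grace period: 2019/12/18 + 44 days = 2020/01/31.
From Friday, 2020/01/31, 20 business days (Feb 3, Feb 4, Feb 5, Feb 6, …, Feb 26, Feb 27, Feb 28, skipping weekends) brings us to Friday, 2020/02/28, which is the date acceleration becomes effective.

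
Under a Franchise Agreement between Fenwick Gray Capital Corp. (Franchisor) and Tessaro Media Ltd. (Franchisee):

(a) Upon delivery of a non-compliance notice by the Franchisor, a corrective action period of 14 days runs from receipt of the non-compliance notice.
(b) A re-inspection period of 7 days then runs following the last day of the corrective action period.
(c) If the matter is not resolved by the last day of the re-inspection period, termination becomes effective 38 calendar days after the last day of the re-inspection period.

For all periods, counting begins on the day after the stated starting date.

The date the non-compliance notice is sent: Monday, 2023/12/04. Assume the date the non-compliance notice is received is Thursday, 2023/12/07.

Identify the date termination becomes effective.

The last day of the corrective action period: 14 calendar days after 2023/12/07 is 2023/12/21.
The last day of the re-inspection period: 2023/12/21 + 7 days = 2023/12/28.
The date termination becomes effective: 2023/12/28 + 38 days = 2024/02/04.

2024/02/04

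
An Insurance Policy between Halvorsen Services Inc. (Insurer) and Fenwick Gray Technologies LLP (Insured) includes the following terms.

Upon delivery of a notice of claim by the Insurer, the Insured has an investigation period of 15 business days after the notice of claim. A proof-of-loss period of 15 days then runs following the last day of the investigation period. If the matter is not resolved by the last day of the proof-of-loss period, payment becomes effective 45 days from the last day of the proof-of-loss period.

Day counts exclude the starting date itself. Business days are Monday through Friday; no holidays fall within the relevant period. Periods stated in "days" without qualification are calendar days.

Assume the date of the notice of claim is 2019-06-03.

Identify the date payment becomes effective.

The last day of the investigation period: counting 15 business days from Monday, 2019-06-03 (Jun 4, Jun 5, Jun 6, Jun 7, …, Jun 20, Jun 21, Jun 24, skipping weekends) reaches Monday, 2019-06-24.
Adding 15 calendar days to 2019-06-24 gives 2019-07-09, which is the last day of the proof-of-loss period.
Adding 45 calendar days to 2019-07-09 gives 2019-08-23, which is the date payment becomes effective.

2019-08-23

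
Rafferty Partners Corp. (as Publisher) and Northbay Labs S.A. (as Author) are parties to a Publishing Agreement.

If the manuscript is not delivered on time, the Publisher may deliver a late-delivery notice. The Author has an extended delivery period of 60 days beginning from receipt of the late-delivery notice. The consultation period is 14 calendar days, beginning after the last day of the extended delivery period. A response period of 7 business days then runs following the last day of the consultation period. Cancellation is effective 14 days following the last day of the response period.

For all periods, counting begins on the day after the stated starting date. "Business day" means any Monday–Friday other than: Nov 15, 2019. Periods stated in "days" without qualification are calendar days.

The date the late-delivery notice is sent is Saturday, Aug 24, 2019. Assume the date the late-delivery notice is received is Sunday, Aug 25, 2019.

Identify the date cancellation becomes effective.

Adding 60 calendar days to Aug 25, 2019 gives Oct 24, 2019, which is the last day of the extended delivery period.
Adding 14 calendar days to Oct 24, 2019 gives Nov 7, 2019, which is the last day of the consultation period.
The last day of the response period: counting 7 business days from Thursday, Nov 7, 2019 (Nov 8, Nov 11, Nov 12, Nov 13, Nov 14, Nov 18, Nov 19, skipping weekends and the listed holiday on Nov 15) reaches Tuesday, Nov 19, 2019.
Adding 14 calendar days to Nov 19, 2019 gives Dec 3, 2019, which is the date cancellation becomes effective.

Dec 3, 2019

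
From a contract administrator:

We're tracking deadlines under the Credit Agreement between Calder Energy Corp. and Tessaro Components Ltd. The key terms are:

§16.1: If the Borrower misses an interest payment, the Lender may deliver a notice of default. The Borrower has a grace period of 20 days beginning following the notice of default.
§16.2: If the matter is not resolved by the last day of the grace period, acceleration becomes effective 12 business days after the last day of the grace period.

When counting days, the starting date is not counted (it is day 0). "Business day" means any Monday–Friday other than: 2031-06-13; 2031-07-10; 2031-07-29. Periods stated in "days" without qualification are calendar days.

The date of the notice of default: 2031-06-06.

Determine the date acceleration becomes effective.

Adding 20 calendar days to 2031-06-06 gives 2031-06-26, which is the last day of the grace period.
From Thursday, 2031-06-26, 12 business days (Jun 27, Jun 30, Jul 1, Jul 2, …, Jul 11, Jul 14, Jul 15, skipping weekends and the listed holiday on Jul 10) brings us to Tuesday, 2031-07-15, which is the date acceleration becomes effective.

2031-07-15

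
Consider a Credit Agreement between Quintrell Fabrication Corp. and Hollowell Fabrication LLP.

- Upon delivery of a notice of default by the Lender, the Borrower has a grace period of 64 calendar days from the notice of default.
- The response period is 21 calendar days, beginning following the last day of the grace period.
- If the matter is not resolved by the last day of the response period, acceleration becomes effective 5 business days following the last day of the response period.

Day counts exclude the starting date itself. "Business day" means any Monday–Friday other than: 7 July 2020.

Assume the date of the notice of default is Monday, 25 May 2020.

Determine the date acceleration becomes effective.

Adding 64 calendar days to 25 May 2020 gives 28 July 2020, which is the last day of the grace period.
The last day of the response period: 21 calendar days after 28 July 2020 is 18 August 2020.
The date acceleration becomes effective: counting 5 business days from Tuesday, 18 August 2020 (Aug 19, Aug 20, Aug 21, Aug 24, Aug 25, skipping weekends) reaches Tuesday, 25 August 2020.

25 August 2020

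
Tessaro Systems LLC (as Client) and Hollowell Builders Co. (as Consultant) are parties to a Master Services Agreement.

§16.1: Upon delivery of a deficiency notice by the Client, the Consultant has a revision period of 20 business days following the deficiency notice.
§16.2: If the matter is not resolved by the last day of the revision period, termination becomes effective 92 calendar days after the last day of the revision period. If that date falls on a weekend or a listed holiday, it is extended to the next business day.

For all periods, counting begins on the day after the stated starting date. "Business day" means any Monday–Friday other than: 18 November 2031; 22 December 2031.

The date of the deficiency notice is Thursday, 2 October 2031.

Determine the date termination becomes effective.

The last day of the revision period: counting 20 business days from Thursday, 2 October 2031 (Oct 3, Oct 6, Oct 7, Oct 8, …, Oct 28, Oct 29, Oct 30, skipping weekends) reaches Thursday, 30 October 2031.
The date termination becomes effective: 92 calendar days after 30 October 2031 is 30 January 2032. 30 January 2032 is a Friday and is not a listed holiday, so no roll-forward applies.

30 January 2032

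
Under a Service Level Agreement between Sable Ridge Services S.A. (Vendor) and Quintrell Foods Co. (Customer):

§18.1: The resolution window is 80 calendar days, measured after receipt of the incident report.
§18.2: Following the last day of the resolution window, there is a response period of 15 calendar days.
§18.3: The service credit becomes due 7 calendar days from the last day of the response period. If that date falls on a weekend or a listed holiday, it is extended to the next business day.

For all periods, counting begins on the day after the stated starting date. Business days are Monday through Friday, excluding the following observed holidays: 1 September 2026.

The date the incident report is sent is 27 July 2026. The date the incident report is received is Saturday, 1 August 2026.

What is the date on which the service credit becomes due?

11 November 2026

The last day of the resolution window: 80 calendar days after 1 August 2026 is 20 October 2026.
The last day of the response period: 20 October 2026 + 15 days = 4 November 2026.
The date on which the service credit becomes due: 4 November 2026 + 7 days = 11 November 2026. 11 November 2026 is a Wednesday and is not a listed holiday, so no roll-forward applies.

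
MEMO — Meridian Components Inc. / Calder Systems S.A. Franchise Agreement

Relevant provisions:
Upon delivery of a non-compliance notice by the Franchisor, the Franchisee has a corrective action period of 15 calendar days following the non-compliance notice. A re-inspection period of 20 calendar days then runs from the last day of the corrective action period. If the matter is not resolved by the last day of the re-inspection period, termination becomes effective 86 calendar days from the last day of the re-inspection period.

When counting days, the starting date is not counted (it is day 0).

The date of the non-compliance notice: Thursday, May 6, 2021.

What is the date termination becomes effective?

Adding 15 calendar days to May 6, 2021 gives May 21, 2021, which is the last day of the corrective action period.
The last day of the re-inspection period: 20 calendar days after May 21, 2021 is Jun 10, 2021.
The date termination becomes effective: 86 calendar days after Jun 10, 2021 is Sep 4, 2021.

Sep 4, 2021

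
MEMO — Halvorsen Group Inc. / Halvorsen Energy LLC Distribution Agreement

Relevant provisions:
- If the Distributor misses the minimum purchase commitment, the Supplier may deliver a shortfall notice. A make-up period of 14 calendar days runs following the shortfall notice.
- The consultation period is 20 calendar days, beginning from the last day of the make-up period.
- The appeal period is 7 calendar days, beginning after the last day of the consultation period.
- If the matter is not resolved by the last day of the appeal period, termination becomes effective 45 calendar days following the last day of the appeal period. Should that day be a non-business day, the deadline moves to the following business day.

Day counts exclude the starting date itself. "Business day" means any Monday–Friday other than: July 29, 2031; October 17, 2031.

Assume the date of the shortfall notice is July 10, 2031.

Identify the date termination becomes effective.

The last day of the make-up period: July 10, 2031 + 14 days = July 24, 2031.
Adding 20 calendar days to July 24, 2031 gives August 13, 2031, which is the last day of the consultation period.
The last day of the appeal period: 7 calendar days after August 13, 2031 is August 20, 2031.
The date termination becomes effective: August 20, 2031 + 45 days = October 4, 2031. That falls on a Saturday, so it rolls to the next business day, Monday, October 6, 2031.

October 6, 2031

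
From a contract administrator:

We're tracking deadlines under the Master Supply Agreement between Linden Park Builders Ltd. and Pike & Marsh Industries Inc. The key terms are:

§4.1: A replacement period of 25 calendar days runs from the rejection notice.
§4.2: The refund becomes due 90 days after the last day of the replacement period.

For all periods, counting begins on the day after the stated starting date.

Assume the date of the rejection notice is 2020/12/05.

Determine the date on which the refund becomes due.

Adding 25 calendar days to 2020/12/05 gives 2020/12/30, which is the last day of the replacement period.
Adding 90 calendar days to 2020/12/30 gives 2021/03/30, which is the date on which the refund becomes due.

2021/03/30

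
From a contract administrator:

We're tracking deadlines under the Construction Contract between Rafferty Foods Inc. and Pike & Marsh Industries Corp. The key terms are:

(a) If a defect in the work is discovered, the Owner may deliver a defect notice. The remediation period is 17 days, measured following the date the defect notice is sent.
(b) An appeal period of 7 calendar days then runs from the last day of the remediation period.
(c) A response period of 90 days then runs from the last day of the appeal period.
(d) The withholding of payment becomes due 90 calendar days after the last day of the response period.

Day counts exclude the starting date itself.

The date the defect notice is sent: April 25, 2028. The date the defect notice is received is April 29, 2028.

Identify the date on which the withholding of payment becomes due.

November 15, 2028

The last day of the remediation period: April 25, 2028 + 17 days = May 12, 2028.
The last day of the appeal period: May 12, 2028 + 7 days = May 19, 2028.
The last day of the response period: May 19, 2028 + 90 days = August 17, 2028.
The date on which the withholding of payment becomes due: August 17, 2028 + 90 days = November 15, 2028.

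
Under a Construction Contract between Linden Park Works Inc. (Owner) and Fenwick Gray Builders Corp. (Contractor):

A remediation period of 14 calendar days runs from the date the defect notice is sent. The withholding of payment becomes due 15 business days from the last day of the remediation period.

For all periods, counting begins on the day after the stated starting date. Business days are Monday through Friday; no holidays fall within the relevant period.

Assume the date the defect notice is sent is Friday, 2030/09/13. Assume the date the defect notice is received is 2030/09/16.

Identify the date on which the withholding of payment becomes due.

2030/10/18

The last day of the remediation period: 14 calendar days after 2030/09/13 is 2030/09/27.
The date on which the withholding of payment becomes due: 15 business days after Friday, 2030/09/27, skipping weekends — Sep 30, Oct 1, Oct 2, Oct 3, …, Oct 16, Oct 17, Oct 18 — lands on Friday, 2030/10/18.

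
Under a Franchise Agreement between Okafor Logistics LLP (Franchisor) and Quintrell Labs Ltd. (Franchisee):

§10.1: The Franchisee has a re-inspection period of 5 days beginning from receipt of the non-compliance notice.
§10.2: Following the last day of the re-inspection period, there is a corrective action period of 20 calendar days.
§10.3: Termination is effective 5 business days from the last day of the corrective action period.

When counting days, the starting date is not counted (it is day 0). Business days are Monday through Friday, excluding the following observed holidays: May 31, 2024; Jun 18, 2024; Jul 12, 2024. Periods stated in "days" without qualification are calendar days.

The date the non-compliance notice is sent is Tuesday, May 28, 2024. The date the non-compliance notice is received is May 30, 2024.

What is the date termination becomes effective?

Adding 5 calendar days to May 30, 2024 gives Jun 4, 2024, which is the last day of the re-inspection period.
The last day of the corrective action period: 20 calendar days after Jun 4, 2024 is Jun 24, 2024.
The date termination becomes effective: counting 5 business days from Monday, Jun 24, 2024 (Jun 25, Jun 26, Jun 27, Jun 28, Jul 1, skipping weekends) reaches Monday, Jul 1, 2024.

Jul 1, 2024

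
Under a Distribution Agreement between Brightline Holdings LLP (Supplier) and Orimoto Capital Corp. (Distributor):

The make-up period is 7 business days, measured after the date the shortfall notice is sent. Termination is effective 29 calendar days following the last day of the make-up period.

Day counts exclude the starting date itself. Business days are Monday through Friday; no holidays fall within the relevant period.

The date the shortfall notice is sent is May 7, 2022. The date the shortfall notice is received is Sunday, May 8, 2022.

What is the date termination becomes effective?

From Saturday, May 7, 2022, 7 business days (May 9, May 10, May 11, May 12, May 13, May 16, May 17, skipping weekends) brings us to Tuesday, May 17, 2022, which is the last day of the make-up period.
Adding 29 calendar days to May 17, 2022 gives Jun 15, 2022, which is the date termination becomes effective.

Jun 15, 2022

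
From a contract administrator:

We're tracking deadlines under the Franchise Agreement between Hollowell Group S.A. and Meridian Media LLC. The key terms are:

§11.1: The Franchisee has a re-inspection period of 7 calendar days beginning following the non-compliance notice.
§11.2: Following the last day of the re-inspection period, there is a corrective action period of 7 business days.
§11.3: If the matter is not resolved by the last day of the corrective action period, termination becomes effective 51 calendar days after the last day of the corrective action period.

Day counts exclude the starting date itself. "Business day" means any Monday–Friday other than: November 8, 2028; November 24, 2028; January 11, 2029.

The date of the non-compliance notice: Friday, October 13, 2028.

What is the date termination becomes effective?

The last day of the re-inspection period: 7 calendar days after October 13, 2028 is October 20, 2028.
From Friday, October 20, 2028, 7 business days (Oct 23, Oct 24, Oct 25, Oct 26, Oct 27, Oct 30, Oct 31, skipping weekends) brings us to Tuesday, October 31, 2028, which is the last day of the corrective action period.
The date termination becomes effective: October 31, 2028 + 51 days = December 21, 2028.

December 21, 2028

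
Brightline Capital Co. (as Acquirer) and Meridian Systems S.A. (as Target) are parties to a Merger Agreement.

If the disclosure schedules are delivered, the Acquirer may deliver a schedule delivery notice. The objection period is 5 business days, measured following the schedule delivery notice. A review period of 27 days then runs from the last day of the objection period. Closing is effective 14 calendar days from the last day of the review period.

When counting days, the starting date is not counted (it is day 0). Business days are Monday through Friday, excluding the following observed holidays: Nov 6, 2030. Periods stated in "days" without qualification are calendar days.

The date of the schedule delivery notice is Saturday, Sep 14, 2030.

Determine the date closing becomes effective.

The last day of the objection period: 5 business days after Saturday, Sep 14, 2030, skipping weekends — Sep 16, Sep 17, Sep 18, Sep 19, Sep 20 — lands on Friday, Sep 20, 2030.
The last day of the review period: Sep 20, 2030 + 27 days = Oct 17, 2030.
The date closing becomes effective: Oct 17, 2030 + 14 days = Oct 31, 2030.

Oct 31, 2030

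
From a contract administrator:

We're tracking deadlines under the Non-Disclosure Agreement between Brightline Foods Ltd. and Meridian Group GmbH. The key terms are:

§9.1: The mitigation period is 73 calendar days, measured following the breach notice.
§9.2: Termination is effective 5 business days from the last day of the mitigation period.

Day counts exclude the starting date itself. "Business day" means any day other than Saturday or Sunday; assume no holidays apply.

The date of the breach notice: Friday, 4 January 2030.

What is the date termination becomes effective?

25 March 2030

The last day of the mitigation period: 73 calendar days after 4 January 2030 is 18 March 2030.
The date termination becomes effective: counting 5 business days from Monday, 18 March 2030 (Mar 19, Mar 20, Mar 21, Mar 22, Mar 25, skipping weekends) reaches Monday, 25 March 2030.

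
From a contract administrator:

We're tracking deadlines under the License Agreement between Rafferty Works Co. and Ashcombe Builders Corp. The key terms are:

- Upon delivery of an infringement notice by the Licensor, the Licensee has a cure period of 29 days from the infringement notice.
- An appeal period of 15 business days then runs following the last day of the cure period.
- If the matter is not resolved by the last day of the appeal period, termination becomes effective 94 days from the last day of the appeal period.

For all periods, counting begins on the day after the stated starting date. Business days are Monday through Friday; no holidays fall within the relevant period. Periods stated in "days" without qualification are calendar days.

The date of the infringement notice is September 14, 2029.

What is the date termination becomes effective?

February 4, 2030

Adding 29 calendar days to September 14, 2029 gives October 13, 2029, which is the last day of the cure period.
The last day of the appeal period: 15 business days after Saturday, October 13, 2029, skipping weekends — Oct 15, Oct 16, Oct 17, Oct 18, …, Oct 31, Nov 1, Nov 2 — lands on Friday, November 2, 2029.
The date termination becomes effective: November 2, 2029 + 94 days = February 4, 2030.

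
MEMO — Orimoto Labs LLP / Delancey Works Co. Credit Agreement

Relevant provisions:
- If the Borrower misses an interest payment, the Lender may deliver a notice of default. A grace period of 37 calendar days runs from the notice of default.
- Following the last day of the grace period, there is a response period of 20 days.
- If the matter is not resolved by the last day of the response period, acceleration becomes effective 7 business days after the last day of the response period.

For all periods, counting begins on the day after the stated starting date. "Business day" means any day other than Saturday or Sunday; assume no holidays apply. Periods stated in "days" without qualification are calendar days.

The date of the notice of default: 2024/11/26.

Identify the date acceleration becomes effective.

Adding 37 calendar days to 2024/11/26 gives 2025/01/02, which is the last day of the grace period.
The last day of the response period: 2025/01/02 + 20 days = 2025/01/22.
The date acceleration becomes effective: counting 7 business days from Wednesday, 2025/01/22 (Jan 23, Jan 24, Jan 27, Jan 28, Jan 29, Jan 30, Jan 31, skipping weekends) reaches Friday, 2025/01/31.

2025/01/31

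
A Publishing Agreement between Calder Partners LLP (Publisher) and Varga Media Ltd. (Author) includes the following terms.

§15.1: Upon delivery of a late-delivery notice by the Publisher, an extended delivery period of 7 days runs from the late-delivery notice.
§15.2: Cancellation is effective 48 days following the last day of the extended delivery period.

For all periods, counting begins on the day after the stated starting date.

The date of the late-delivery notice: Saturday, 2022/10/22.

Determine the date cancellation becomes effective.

The last day of the extended delivery period: 7 calendar days after 2022/10/22 is 2022/10/29.
The date cancellation becomes effective: 2022/10/29 + 48 days = 2022/12/16.

2022/12/16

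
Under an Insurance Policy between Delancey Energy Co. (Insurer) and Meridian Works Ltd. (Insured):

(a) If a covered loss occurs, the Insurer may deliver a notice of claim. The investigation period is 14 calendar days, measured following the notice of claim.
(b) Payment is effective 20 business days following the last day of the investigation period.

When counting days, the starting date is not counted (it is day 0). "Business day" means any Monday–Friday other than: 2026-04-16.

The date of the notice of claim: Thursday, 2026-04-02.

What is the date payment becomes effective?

2026-05-14

The last day of the investigation period: 2026-04-02 + 14 days = 2026-04-16.
From Thursday, 2026-04-16, 20 business days (Apr 17, Apr 20, Apr 21, Apr 22, …, May 12, May 13, May 14, skipping weekends) brings us to Thursday, 2026-05-14, which is the date payment becomes effective.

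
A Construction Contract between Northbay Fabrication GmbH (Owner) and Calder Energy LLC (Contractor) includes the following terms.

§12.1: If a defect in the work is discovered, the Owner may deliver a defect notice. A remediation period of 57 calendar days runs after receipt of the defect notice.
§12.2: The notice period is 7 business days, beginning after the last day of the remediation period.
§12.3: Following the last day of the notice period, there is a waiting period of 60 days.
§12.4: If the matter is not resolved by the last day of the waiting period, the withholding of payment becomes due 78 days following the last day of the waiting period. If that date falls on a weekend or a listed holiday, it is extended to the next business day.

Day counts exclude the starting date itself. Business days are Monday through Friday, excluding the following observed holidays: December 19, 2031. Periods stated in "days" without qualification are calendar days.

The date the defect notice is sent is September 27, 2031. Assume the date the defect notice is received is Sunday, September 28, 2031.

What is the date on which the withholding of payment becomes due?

April 19, 2032

The last day of the remediation period: September 28, 2031 + 57 days = November 24, 2031.
The last day of the notice period: counting 7 business days from Monday, November 24, 2031 (Nov 25, Nov 26, Nov 27, Nov 28, Dec 1, Dec 2, Dec 3, skipping weekends) reaches Wednesday, December 3, 2031.
Adding 60 calendar days to December 3, 2031 gives February 1, 2032, which is the last day of the waiting period.
The date on which the withholding of payment becomes due: 78 calendar days after February 1, 2032 is April 19, 2032. April 19, 2032 is a Monday and is not a listed holiday, so no roll-forward applies.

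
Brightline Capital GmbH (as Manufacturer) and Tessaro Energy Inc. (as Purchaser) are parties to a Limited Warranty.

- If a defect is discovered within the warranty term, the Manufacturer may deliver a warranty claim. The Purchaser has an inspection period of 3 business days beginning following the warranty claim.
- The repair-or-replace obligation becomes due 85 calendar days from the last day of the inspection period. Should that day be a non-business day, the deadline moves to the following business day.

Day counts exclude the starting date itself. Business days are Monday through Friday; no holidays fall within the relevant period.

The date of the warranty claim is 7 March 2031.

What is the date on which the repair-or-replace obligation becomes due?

5 June 2031

From Friday, 7 March 2031, 3 business days (Mar 10, Mar 11, Mar 12, skipping weekends) brings us to Wednesday, 12 March 2031, which is the last day of the inspection period.
The date on which the repair-or-replace obligation becomes due: 12 March 2031 + 85 days = 5 June 2031. 5 June 2031 is a Thursday, so no roll-forward applies.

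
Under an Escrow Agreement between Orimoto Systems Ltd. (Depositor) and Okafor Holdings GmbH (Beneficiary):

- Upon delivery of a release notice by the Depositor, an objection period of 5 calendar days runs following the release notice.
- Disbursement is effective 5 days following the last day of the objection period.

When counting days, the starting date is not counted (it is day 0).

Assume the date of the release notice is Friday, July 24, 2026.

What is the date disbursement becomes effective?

August 3, 2026

The last day of the objection period: 5 calendar days after July 24, 2026 is July 29, 2026.
The date disbursement becomes effective: 5 calendar days after July 29, 2026 is August 3, 2026.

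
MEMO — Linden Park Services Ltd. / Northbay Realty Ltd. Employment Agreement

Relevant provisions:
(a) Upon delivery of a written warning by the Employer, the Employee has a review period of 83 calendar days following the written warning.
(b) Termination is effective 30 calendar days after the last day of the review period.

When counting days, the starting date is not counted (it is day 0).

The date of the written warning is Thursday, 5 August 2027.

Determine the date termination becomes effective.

26 November 2027

The last day of the review period: 83 calendar days after 5 August 2027 is 27 October 2027.
Adding 30 calendar days to 27 October 2027 gives 26 November 2027, which is the date termination becomes effective.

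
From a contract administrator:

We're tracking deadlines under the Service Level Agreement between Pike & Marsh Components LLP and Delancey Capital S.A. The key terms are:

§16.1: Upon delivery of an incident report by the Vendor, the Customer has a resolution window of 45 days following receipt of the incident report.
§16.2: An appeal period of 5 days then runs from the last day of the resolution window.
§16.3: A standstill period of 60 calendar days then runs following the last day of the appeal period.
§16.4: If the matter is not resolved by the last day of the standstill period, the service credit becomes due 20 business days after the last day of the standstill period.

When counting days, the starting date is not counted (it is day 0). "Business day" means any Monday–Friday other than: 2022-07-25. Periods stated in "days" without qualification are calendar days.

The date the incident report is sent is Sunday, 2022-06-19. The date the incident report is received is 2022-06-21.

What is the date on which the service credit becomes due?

2022-11-04

The last day of the resolution window: 45 calendar days after 2022-06-21 is 2022-08-05.
Adding 5 calendar days to 2022-08-05 gives 2022-08-10, which is the last day of the appeal period.
Adding 60 calendar days to 2022-08-10 gives 2022-10-09, which is the last day of the standstill period.
From Sunday, 2022-10-09, 20 business days (Oct 10, Oct 11, Oct 12, Oct 13, …, Nov 2, Nov 3, Nov 4, skipping weekends) brings us to Friday, 2022-11-04, which is the date on which the service credit becomes due.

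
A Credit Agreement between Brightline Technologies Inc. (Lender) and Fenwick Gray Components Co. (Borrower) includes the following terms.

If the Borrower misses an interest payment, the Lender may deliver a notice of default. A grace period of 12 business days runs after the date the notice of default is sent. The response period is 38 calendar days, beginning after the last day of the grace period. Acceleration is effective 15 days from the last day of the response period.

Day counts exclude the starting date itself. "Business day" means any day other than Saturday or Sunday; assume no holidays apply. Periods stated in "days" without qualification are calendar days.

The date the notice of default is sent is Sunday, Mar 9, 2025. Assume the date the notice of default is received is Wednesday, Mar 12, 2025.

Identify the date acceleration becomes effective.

The last day of the grace period: 12 business days after Sunday, Mar 9, 2025, skipping weekends — Mar 10, Mar 11, Mar 12, Mar 13, …, Mar 21, Mar 24, Mar 25 — lands on Tuesday, Mar 25, 2025.
Adding 38 calendar days to Mar 25, 2025 gives May 2, 2025, which is the last day of the response period.
The date acceleration becomes effective: May 2, 2025 + 15 days = May 17, 2025.

May 17, 2025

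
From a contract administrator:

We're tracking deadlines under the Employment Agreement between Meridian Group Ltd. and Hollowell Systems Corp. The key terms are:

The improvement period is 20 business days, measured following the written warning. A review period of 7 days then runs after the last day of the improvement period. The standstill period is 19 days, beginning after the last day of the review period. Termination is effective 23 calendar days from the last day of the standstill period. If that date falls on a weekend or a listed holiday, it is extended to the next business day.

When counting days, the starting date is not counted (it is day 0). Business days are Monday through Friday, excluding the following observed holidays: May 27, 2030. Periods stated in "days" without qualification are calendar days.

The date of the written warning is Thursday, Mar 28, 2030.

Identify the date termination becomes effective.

Jun 13, 2030

From Thursday, Mar 28, 2030, 20 business days (Mar 29, Apr 1, Apr 2, Apr 3, …, Apr 23, Apr 24, Apr 25, skipping weekends) brings us to Thursday, Apr 25, 2030, which is the last day of the improvement period.
Adding 7 calendar days to Apr 25, 2030 gives May 2, 2030, which is the last day of the review period.
The last day of the standstill period: 19 calendar days after May 2, 2030 is May 21, 2030.
The date termination becomes effective: May 21, 2030 + 23 days = Jun 13, 2030. Jun 13, 2030 is a Thursday and is not a listed holiday, so no roll-forward applies.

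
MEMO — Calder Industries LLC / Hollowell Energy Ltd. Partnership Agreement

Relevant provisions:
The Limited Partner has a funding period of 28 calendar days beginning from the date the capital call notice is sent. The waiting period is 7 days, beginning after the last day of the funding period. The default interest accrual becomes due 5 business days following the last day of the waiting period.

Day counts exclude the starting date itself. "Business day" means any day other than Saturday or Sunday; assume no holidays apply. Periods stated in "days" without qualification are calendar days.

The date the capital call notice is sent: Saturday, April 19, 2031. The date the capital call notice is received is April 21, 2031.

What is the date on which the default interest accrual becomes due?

The last day of the funding period: April 19, 2031 + 28 days = May 17, 2031.
The last day of the waiting period: 7 calendar days after May 17, 2031 is May 24, 2031.
The date on which the default interest accrual becomes due: 5 business days after Saturday, May 24, 2031, skipping weekends — May 26, May 27, May 28, May 29, May 30 — lands on Friday, May 30, 2031.

May 30, 2031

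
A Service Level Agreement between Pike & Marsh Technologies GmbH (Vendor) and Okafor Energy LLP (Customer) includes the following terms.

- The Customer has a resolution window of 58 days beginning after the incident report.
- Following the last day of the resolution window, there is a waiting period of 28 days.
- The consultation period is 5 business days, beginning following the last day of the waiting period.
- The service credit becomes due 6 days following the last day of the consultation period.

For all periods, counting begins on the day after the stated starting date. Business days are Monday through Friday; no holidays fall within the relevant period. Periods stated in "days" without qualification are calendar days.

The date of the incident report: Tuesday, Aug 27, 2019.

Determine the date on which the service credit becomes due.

Dec 4, 2019

Adding 58 calendar days to Aug 27, 2019 gives Oct 24, 2019, which is the last day of the resolution window.
The last day of the waiting period: 28 calendar days after Oct 24, 2019 is Nov 21, 2019.
From Thursday, Nov 21, 2019, 5 business days (Nov 22, Nov 25, Nov 26, Nov 27, Nov 28, skipping weekends) brings us to Thursday, Nov 28, 2019, which is the last day of the consultation period.
Adding 6 calendar days to Nov 28, 2019 gives Dec 4, 2019, which is the date on which the service credit becomes due.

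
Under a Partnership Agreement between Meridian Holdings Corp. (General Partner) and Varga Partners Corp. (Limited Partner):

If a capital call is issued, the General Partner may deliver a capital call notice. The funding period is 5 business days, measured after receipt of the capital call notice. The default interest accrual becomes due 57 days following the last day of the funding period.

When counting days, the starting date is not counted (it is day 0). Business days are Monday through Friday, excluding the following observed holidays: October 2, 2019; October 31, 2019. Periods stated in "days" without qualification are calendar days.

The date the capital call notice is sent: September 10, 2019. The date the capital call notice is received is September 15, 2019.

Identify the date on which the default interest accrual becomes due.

November 16, 2019

From Sunday, September 15, 2019, 5 business days (Sep 16, Sep 17, Sep 18, Sep 19, Sep 20, skipping weekends) brings us to Friday, September 20, 2019, which is the last day of the funding period.
Adding 57 calendar days to September 20, 2019 gives November 16, 2019, which is the date on which the default interest accrual becomes due.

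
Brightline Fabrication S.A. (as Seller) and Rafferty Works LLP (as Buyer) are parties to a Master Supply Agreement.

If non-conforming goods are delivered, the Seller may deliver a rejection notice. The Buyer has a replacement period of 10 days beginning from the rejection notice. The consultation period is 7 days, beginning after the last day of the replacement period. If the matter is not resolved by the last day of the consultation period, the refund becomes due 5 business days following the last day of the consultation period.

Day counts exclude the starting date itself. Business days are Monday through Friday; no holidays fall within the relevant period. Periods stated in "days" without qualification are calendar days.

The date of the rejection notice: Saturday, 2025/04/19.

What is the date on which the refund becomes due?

2025/05/13

The last day of the replacement period: 10 calendar days after 2025/04/19 is 2025/04/29.
The last day of the consultation period: 7 calendar days after 2025/04/29 is 2025/05/06.
The date on which the refund becomes due: 5 business days after Tuesday, 2025/05/06, skipping weekends — May 7, May 8, May 9, May 12, May 13 — lands on Tuesday, 2025/05/13.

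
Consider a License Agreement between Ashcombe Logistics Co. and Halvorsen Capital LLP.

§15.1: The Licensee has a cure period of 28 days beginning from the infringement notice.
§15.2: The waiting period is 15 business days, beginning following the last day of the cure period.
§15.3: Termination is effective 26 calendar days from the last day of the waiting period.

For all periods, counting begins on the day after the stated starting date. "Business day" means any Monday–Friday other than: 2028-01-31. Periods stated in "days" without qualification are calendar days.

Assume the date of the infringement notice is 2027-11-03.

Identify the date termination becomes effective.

2028-01-17

The last day of the cure period: 28 calendar days after 2027-11-03 is 2027-12-01.
From Wednesday, 2027-12-01, 15 business days (Dec 2, Dec 3, Dec 6, Dec 7, …, Dec 20, Dec 21, Dec 22, skipping weekends) brings us to Wednesday, 2027-12-22, which is the last day of the waiting period.
Adding 26 calendar days to 2027-12-22 gives 2028-01-17, which is the date termination becomes effective.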